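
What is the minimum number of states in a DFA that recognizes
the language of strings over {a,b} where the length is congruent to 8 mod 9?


States track (length) mod 9.
Need 9 states: one per remainder 0..8; accept = remainder 8.

9


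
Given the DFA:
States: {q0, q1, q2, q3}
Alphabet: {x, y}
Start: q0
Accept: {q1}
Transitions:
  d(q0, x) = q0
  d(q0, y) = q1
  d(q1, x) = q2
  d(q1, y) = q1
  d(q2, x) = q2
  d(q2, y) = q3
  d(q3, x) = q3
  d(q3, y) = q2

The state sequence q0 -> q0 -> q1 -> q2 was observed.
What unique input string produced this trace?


Trace back each transition to find the symbol:
  q0 --[x]--> q0
  q0 --[y]--> q1
  q1 --[x]--> q2

"xyx"


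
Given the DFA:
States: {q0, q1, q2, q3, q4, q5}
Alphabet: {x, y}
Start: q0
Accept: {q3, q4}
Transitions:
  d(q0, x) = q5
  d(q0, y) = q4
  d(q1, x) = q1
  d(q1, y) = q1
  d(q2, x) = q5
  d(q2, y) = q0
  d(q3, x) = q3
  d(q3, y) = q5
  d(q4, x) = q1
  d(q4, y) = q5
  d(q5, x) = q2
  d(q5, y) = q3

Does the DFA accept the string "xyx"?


Trace: q0 -> q5 -> q3 -> q3
Final state: q3
Accept states: {q3, q4}

Yes, accepted (final state q3 is an accept state)


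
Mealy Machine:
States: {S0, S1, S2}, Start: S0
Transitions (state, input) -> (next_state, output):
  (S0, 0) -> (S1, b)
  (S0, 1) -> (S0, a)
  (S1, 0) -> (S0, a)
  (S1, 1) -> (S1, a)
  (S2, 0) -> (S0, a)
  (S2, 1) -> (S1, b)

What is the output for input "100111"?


Step-by-step:
  (S0, 1) -> (S0, a)
  (S0, 0) -> (S1, b)
  (S1, 0) -> (S0, a)
  (S0, 1) -> (S0, a)
  (S0, 1) -> (S0, a)
  (S0, 1) -> (S0, a)

"abaaaa"


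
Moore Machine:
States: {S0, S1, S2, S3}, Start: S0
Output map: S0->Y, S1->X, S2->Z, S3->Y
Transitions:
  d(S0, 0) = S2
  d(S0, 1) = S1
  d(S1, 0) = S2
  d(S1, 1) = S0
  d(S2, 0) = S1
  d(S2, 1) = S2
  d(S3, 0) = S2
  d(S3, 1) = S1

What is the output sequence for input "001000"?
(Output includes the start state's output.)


Start: S0 (output Y)
  --0--> S2 (output Z)
  --0--> S1 (output X)
  --1--> S0 (output Y)
  --0--> S2 (output Z)
  --0--> S1 (output X)
  --0--> S2 (output Z)

"YZXYZXZ"


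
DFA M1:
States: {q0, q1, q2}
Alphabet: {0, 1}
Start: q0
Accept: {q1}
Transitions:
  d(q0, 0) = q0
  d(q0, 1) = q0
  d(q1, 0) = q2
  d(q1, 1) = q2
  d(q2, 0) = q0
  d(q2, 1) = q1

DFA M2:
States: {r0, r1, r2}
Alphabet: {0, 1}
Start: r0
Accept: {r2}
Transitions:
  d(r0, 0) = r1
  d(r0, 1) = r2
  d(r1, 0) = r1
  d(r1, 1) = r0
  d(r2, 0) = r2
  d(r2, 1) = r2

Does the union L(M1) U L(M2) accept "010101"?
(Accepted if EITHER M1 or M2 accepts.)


M1: final=q0 accepted=False
M2: final=r0 accepted=False

No, union rejects (neither accepts)


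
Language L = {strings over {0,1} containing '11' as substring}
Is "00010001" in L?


'11' does not occur

No, "00010001" is not in L


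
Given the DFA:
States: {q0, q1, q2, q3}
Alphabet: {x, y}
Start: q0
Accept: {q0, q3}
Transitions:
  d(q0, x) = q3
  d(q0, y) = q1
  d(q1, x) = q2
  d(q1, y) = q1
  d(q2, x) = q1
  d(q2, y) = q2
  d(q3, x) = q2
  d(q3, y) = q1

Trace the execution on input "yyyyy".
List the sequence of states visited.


Input: yyyyy
d(q0, y) = q1
d(q1, y) = q1
d(q1, y) = q1
d(q1, y) = q1
d(q1, y) = q1


q0 -> q1 -> q1 -> q1 -> q1 -> q1


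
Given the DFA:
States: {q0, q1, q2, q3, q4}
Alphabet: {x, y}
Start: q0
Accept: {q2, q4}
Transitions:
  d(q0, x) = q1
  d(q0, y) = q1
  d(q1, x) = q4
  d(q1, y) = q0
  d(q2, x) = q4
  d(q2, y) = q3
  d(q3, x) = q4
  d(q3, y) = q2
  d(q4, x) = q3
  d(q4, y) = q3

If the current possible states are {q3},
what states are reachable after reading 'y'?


Apply transition on 'y' from each current state:
  d(q3, y) = q2

{q2}


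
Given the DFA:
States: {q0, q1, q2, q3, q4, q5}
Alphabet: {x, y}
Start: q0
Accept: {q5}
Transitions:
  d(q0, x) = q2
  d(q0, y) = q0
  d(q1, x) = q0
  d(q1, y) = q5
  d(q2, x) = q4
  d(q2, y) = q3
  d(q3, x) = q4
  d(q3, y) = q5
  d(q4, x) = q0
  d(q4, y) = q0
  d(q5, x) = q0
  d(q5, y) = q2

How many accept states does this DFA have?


Accept states listed: {q5}
Counting: q5(1)

1


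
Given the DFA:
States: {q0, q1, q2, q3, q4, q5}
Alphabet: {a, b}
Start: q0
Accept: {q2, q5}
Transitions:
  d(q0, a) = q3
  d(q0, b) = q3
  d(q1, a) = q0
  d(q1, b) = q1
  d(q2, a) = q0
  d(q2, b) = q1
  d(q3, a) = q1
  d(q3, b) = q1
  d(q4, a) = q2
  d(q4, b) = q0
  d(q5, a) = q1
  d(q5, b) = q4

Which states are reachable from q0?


BFS from q0:
  layer 0: {q0}
  layer 1: {q3}
  layer 2: {q1}

{q0, q1, q3}


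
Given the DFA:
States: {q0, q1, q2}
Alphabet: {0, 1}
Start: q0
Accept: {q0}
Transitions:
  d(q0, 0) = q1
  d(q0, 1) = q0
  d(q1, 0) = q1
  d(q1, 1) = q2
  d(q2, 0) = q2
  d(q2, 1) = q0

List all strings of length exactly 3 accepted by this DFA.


All strings of length 3: 8 total
Accepted: 2

"011", "111"


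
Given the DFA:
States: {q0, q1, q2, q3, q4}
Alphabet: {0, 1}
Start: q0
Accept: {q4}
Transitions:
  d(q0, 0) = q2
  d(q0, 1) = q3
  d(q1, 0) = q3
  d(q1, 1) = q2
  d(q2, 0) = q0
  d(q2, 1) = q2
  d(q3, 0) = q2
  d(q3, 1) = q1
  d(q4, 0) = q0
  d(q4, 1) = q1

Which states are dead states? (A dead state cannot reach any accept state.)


Forward reachability from each state:
  q0 -> reaches {q0, q1, q2, q3}, no accept state (dead)
  q1 -> reaches {q0, q1, q2, q3}, no accept state (dead)
  q2 -> reaches {q0, q1, q2, q3}, no accept state (dead)
  q3 -> reaches {q0, q1, q2, q3}, no accept state (dead)
  q4 -> reaches accept state q4 (live)

{q0, q1, q2, q3}


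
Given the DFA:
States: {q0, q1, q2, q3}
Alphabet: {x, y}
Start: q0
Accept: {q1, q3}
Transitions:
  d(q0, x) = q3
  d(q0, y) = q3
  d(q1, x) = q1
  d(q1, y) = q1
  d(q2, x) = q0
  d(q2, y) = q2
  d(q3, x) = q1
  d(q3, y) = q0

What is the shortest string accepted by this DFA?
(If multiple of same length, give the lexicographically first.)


BFS by string length (lex-first path to each state shown):
  len 0: q0<-""
  len 1: q3<-"x"
Found accept state at length 1.

"x"


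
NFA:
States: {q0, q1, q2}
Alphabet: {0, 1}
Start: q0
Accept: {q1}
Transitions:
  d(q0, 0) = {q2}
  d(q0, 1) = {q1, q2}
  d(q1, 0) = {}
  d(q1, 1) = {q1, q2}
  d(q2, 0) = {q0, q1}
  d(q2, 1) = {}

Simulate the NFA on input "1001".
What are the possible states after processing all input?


Start: {q0}
  --1--> {q1, q2}
  --0--> {q0, q1}
  --0--> {q2}
  --1--> {}

{} (empty set, no valid transitions)


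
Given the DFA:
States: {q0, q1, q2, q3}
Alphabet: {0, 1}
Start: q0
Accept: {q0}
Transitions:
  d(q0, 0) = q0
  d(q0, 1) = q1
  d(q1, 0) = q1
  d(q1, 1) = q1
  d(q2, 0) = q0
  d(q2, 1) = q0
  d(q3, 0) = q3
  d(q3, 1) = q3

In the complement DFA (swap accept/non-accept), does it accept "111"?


Trace: q0 -> q1 -> q1 -> q1
Final: q1
Original accept: {q0}
Complement: q1 is not in original accept

Yes, complement accepts (original rejects)


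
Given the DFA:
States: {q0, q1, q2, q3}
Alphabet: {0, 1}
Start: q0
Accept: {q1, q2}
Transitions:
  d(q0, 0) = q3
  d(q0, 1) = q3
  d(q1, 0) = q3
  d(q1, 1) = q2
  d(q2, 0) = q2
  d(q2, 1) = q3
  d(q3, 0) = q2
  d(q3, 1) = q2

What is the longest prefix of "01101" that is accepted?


Run the DFA, marking each prefix where the state is accepting:
  "" -> q0 [reject]
  "0" -> q3 [reject]
  "01" -> q2 [accept]
  "011" -> q3 [reject]
  "0110" -> q2 [accept]
  "01101" -> q3 [reject]

"0110"


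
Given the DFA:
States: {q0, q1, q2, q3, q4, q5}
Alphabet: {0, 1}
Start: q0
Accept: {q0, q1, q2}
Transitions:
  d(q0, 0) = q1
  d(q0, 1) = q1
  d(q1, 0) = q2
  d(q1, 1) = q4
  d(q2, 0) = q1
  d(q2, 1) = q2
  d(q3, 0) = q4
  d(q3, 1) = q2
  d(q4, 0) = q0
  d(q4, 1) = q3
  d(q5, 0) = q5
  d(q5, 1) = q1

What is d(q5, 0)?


Looking up transition d(q5, 0)

q5


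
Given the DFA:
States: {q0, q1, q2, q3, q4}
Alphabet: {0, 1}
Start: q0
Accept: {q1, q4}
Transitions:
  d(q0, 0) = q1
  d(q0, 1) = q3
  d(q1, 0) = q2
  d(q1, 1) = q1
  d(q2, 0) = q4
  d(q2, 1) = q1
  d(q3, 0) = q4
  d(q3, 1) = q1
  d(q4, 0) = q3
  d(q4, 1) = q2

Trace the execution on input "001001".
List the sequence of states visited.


Input: 001001
d(q0, 0) = q1
d(q1, 0) = q2
d(q2, 1) = q1
d(q1, 0) = q2
d(q2, 0) = q4
d(q4, 1) = q2


q0 -> q1 -> q2 -> q1 -> q2 -> q4 -> q2


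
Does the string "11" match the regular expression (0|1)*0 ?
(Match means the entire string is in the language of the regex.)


|string| = 2; first = '1'; last = '1'

No, "11" does not match (0|1)*0


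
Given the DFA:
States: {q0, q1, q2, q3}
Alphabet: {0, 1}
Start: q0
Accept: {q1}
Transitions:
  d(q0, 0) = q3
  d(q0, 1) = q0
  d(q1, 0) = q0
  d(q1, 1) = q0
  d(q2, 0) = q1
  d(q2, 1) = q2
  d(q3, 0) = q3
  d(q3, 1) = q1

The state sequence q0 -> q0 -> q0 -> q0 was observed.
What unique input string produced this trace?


Trace back each transition to find the symbol:
  q0 --[1]--> q0
  q0 --[1]--> q0
  q0 --[1]--> q0

"111"


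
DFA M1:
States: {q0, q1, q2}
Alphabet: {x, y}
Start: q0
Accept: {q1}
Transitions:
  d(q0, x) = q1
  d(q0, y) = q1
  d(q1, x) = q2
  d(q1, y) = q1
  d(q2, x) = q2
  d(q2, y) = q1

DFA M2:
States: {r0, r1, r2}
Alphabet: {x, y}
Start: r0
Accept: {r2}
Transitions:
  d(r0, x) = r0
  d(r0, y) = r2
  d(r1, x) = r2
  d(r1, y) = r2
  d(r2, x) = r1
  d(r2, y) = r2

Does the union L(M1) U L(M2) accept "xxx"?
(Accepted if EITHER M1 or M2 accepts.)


M1: final=q2 accepted=False
M2: final=r0 accepted=False

No, union rejects (neither accepts)


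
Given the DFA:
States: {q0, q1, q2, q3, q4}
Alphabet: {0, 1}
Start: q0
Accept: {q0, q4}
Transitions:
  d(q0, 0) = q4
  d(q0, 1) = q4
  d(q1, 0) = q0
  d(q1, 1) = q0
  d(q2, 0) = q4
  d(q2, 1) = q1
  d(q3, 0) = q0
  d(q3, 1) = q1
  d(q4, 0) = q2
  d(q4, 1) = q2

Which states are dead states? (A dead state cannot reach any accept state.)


Forward reachability from each state:
  q0 -> reaches accept state q0 (live)
  q1 -> reaches accept state q0 (live)
  q2 -> reaches accept state q0 (live)
  q3 -> reaches accept state q0 (live)
  q4 -> reaches accept state q0 (live)

None (all states can reach an accept state)


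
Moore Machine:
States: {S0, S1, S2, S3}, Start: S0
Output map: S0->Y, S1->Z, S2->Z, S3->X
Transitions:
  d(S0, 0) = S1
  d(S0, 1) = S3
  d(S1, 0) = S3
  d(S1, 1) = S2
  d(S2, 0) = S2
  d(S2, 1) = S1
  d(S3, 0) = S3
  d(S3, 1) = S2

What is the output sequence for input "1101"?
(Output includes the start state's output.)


Start: S0 (output Y)
  --1--> S3 (output X)
  --1--> S2 (output Z)
  --0--> S2 (output Z)
  --1--> S1 (output Z)

"YXZZZ"


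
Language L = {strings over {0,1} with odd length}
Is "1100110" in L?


length = 7; 7 mod 2 = 1

Yes, "1100110" is in L


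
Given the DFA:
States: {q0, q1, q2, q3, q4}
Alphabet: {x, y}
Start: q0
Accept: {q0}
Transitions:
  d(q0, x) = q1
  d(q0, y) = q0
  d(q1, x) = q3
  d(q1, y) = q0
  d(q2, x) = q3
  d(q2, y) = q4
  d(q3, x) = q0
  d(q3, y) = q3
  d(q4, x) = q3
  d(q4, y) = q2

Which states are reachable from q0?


BFS from q0:
  layer 0: {q0}
  layer 1: {q1}
  layer 2: {q3}

{q0, q1, q3}


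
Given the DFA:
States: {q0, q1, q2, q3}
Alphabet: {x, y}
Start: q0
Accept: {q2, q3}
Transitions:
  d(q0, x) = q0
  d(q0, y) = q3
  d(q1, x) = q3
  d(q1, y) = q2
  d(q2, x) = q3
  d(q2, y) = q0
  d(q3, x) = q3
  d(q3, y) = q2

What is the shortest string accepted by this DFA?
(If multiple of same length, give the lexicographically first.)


BFS by string length (lex-first path to each state shown):
  len 0: q0<-""
  len 1: q0<-"x", q3<-"y"
Found accept state at length 1.

"y"


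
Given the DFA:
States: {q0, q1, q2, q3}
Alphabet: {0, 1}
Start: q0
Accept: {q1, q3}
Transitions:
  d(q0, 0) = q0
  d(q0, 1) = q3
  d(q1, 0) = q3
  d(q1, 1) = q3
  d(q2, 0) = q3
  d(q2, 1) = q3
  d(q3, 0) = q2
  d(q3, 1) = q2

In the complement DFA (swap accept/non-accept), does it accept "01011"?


Trace: q0 -> q0 -> q3 -> q2 -> q3 -> q2
Final: q2
Original accept: {q1, q3}
Complement: q2 is not in original accept

Yes, complement accepts (original rejects)


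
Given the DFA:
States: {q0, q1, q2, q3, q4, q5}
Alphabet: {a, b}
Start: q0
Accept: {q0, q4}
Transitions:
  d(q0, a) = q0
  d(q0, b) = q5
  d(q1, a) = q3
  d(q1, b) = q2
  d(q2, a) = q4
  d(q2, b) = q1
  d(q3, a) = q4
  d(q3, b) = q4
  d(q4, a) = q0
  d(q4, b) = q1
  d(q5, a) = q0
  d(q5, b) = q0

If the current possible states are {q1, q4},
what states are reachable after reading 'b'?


Apply transition on 'b' from each current state:
  d(q1, b) = q2
  d(q4, b) = q1

{q1, q2}


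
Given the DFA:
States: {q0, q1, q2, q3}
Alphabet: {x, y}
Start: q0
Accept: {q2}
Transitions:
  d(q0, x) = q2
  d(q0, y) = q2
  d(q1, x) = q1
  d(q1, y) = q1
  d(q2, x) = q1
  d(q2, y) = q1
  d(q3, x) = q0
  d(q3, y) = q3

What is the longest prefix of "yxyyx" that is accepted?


Run the DFA, marking each prefix where the state is accepting:
  "" -> q0 [reject]
  "y" -> q2 [accept]
  "yx" -> q1 [reject]
  "yxy" -> q1 [reject]
  "yxyy" -> q1 [reject]
  "yxyyx" -> q1 [reject]

"y"


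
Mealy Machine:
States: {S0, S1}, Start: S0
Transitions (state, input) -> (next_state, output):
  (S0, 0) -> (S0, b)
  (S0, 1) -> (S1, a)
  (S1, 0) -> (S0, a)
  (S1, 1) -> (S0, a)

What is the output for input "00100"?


Step-by-step:
  (S0, 0) -> (S0, b)
  (S0, 0) -> (S0, b)
  (S0, 1) -> (S1, a)
  (S1, 0) -> (S0, a)
  (S0, 0) -> (S0, b)

"bbaab"


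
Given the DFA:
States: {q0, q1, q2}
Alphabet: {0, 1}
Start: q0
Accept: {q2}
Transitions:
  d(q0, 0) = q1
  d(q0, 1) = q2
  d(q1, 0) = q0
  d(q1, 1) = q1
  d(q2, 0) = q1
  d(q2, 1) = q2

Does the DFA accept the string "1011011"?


Trace: q0 -> q2 -> q1 -> q1 -> q1 -> q0 -> q2 -> q2
Final state: q2
Accept states: {q2}

Yes, accepted (final state q2 is an accept state)


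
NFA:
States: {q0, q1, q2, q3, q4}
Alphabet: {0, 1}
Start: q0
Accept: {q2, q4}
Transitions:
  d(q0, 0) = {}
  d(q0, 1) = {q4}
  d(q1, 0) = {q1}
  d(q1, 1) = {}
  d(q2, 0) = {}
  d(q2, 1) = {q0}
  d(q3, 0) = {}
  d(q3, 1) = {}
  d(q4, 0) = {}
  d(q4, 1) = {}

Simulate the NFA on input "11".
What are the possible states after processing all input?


Start: {q0}
  --1--> {q4}
  --1--> {}

{} (empty set, no valid transitions)


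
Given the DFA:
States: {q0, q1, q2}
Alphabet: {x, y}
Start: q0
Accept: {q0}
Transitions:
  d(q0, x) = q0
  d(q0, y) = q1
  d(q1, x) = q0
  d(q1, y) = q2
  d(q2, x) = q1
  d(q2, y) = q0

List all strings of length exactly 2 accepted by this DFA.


All strings of length 2: 4 total
Accepted: 2

"xx", "yx"


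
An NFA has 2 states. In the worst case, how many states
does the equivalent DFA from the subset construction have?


Subset construction: one DFA state per subset of NFA states.
2^2 = 4

4


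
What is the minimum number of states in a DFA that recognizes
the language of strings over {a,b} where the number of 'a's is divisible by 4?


States track (count of 'a') mod 4.
Need 4 states: one per remainder 0..3; accept = remainder 0.

4


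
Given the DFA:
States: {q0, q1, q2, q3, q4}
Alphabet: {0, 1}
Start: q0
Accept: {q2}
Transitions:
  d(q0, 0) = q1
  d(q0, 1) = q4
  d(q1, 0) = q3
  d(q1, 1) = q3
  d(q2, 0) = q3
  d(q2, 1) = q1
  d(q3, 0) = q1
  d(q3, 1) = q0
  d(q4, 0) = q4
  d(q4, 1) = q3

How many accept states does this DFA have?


Accept states listed: {q2}
Counting: q2(1)

1


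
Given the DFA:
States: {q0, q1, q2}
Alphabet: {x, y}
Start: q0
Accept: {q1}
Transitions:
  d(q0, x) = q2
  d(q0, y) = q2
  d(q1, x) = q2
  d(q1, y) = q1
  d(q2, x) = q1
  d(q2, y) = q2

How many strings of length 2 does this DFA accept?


Enumerating all length-2 strings:
  "xx" -> q1 [accept]
  "xy" -> q2 [reject]
  "yx" -> q1 [accept]
  "yy" -> q2 [reject]

2 out of 4


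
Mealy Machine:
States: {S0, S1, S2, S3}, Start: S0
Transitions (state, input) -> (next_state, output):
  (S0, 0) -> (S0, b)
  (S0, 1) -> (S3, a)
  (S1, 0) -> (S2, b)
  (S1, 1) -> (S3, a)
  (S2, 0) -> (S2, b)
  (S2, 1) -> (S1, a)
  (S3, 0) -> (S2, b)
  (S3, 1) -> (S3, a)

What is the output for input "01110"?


Step-by-step:
  (S0, 0) -> (S0, b)
  (S0, 1) -> (S3, a)
  (S3, 1) -> (S3, a)
  (S3, 1) -> (S3, a)
  (S3, 0) -> (S2, b)

"baaab"


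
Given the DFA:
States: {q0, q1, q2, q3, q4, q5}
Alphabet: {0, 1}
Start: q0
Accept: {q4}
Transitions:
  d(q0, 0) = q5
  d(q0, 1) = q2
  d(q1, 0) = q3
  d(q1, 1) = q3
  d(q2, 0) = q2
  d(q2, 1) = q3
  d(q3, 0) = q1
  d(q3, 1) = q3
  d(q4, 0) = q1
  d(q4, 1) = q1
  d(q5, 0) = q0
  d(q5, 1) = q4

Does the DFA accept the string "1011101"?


Trace: q0 -> q2 -> q2 -> q3 -> q3 -> q3 -> q1 -> q3
Final state: q3
Accept states: {q4}

No, rejected (final state q3 is not an accept state)


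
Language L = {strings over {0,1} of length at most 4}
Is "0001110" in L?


length = 7

No, "0001110" is not in L


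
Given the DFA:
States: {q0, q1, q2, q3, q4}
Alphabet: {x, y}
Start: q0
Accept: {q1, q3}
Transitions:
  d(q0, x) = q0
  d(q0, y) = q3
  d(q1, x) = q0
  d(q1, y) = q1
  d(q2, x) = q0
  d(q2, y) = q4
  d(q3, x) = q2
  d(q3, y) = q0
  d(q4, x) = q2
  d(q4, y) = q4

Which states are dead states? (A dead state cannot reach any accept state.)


Forward reachability from each state:
  q0 -> reaches accept state q3 (live)
  q1 -> reaches accept state q1 (live)
  q2 -> reaches accept state q3 (live)
  q3 -> reaches accept state q3 (live)
  q4 -> reaches accept state q3 (live)

None (all states can reach an accept state)


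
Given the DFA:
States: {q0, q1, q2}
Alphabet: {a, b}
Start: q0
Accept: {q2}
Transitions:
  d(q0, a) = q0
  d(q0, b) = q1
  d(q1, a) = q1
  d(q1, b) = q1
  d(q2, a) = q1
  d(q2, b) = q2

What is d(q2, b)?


Looking up transition d(q2, b)

q2


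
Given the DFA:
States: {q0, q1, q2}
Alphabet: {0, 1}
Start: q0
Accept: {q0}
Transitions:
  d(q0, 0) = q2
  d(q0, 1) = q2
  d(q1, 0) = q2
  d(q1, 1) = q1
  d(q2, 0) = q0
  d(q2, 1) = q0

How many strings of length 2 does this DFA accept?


Enumerating all length-2 strings:
  "00" -> q0 [accept]
  "01" -> q0 [accept]
  "10" -> q0 [accept]
  "11" -> q0 [accept]

4 out of 4


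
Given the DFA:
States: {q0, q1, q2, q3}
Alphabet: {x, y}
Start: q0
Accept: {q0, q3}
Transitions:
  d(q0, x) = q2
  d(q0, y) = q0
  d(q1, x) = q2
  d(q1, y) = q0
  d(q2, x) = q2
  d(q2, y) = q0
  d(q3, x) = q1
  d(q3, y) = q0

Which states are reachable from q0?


BFS from q0:
  layer 0: {q0}
  layer 1: {q2}

{q0, q2}


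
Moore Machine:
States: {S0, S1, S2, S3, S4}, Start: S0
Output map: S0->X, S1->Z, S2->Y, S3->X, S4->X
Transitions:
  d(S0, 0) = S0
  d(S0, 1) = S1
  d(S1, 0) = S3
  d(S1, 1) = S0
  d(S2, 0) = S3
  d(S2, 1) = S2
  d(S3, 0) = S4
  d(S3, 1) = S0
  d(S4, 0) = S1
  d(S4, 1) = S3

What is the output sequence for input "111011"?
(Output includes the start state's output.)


Start: S0 (output X)
  --1--> S1 (output Z)
  --1--> S0 (output X)
  --1--> S1 (output Z)
  --0--> S3 (output X)
  --1--> S0 (output X)
  --1--> S1 (output Z)

"XZXZXXZ"


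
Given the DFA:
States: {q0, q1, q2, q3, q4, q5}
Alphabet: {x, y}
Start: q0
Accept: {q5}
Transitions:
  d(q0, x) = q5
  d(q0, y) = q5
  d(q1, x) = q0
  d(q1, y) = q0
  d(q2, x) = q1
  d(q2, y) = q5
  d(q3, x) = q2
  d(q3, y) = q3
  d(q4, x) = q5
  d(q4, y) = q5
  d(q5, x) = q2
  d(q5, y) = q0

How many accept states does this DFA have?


Accept states listed: {q5}
Counting: q5(1)

1


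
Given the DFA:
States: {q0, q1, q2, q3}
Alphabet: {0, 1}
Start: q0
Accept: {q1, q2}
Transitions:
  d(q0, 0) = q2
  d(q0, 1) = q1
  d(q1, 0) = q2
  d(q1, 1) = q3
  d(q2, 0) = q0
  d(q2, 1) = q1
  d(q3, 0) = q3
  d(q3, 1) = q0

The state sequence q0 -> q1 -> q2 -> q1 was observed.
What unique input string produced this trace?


Trace back each transition to find the symbol:
  q0 --[1]--> q1
  q1 --[0]--> q2
  q2 --[1]--> q1

"101"


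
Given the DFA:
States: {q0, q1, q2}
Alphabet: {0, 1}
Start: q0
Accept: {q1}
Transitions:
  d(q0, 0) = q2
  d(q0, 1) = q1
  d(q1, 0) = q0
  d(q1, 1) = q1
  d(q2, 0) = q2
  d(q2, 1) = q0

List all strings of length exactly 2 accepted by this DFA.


All strings of length 2: 4 total
Accepted: 1

"11"


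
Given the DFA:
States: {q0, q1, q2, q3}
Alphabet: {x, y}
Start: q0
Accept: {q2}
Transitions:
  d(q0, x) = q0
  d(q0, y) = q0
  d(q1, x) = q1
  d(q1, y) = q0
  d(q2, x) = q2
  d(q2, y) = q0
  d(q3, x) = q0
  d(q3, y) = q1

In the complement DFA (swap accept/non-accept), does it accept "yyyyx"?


Trace: q0 -> q0 -> q0 -> q0 -> q0 -> q0
Final: q0
Original accept: {q2}
Complement: q0 is not in original accept

Yes, complement accepts (original rejects)


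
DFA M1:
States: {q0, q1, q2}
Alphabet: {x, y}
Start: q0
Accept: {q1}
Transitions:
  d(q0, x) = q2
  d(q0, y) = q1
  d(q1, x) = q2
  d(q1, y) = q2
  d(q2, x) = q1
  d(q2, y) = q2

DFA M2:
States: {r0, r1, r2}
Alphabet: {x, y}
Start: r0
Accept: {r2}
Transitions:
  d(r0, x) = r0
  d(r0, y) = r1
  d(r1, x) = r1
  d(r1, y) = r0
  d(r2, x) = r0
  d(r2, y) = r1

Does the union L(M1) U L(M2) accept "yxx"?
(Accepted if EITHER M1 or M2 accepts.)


M1: final=q1 accepted=True
M2: final=r1 accepted=False

Yes, union accepts


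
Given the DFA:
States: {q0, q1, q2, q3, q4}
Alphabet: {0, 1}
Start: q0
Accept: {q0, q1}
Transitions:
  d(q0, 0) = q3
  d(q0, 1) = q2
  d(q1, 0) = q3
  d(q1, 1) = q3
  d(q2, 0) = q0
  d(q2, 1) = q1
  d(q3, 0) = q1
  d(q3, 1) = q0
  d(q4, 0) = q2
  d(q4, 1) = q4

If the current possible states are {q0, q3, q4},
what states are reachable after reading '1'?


Apply transition on '1' from each current state:
  d(q0, 1) = q2
  d(q3, 1) = q0
  d(q4, 1) = q4

{q0, q2, q4}


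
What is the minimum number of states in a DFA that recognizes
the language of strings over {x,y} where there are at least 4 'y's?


States: count = 0, 1, ..., 3, and a final '>= 4' state.
Total: 4 + 1 = 5. Accept = '>= 4' state.

5


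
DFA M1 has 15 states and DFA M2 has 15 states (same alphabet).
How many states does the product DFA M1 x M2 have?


Product construction pairs every M1 state with every M2 state.
15 * 15 = 225

225


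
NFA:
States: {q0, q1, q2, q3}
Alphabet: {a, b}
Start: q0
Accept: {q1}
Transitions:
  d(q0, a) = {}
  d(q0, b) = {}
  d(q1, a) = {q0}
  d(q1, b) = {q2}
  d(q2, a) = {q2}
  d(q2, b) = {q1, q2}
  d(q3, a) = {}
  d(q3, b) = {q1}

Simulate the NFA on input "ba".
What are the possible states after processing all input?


Start: {q0}
  --b--> {}
  --a--> {}

{} (empty set, no valid transitions)


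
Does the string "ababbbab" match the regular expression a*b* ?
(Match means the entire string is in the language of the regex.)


|string| = 8; first = 'a'; last = 'b'

No, "ababbbab" does not match a*b*


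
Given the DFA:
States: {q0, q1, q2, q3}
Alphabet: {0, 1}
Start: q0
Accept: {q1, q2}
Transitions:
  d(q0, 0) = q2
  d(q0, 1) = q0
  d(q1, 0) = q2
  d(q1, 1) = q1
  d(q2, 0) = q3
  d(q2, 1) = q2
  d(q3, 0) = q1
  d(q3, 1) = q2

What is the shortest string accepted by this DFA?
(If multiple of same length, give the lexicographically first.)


BFS by string length (lex-first path to each state shown):
  len 0: q0<-""
  len 1: q0<-"1", q2<-"0"
Found accept state at length 1.

"0"


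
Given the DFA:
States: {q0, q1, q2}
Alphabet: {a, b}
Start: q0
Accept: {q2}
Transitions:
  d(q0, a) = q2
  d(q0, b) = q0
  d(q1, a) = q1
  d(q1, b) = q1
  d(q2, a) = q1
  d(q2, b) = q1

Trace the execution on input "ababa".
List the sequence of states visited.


Input: ababa
d(q0, a) = q2
d(q2, b) = q1
d(q1, a) = q1
d(q1, b) = q1
d(q1, a) = q1


q0 -> q2 -> q1 -> q1 -> q1 -> q1


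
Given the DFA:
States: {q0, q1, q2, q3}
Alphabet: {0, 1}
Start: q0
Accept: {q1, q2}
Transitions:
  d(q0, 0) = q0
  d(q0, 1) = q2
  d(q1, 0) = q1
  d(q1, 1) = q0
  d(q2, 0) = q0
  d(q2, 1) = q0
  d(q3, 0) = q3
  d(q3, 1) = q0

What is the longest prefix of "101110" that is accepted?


Run the DFA, marking each prefix where the state is accepting:
  "" -> q0 [reject]
  "1" -> q2 [accept]
  "10" -> q0 [reject]
  "101" -> q2 [accept]
  "1011" -> q0 [reject]
  "10111" -> q2 [accept]
  "101110" -> q0 [reject]

"10111"


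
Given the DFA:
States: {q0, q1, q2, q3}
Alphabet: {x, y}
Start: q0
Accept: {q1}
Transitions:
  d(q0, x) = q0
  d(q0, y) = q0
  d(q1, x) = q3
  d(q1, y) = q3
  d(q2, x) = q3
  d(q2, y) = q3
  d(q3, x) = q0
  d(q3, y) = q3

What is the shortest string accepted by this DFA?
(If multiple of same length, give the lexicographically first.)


BFS by string length (lex-first path to each state shown):
  len 0: q0<-""
  len 1: q0<-"x"
  len 2: q0<-"xx"
  len 3: q0<-"xxx"
  len 4: q0<-"xxxx"
  len 5: q0<-"xxxxx"
  len 6: q0<-"xxxxxx"
  len 7: q0<-"xxxxxxx"
  len 8: q0<-"xxxxxxxx"

No string accepted (empty language)


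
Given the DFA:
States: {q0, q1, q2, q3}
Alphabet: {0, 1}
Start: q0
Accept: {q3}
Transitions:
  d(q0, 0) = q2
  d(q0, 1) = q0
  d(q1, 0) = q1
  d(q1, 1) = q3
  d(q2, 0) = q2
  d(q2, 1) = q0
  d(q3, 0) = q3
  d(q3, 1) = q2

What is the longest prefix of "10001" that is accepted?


Run the DFA, marking each prefix where the state is accepting:
  "" -> q0 [reject]
  "1" -> q0 [reject]
  "10" -> q2 [reject]
  "100" -> q2 [reject]
  "1000" -> q2 [reject]
  "10001" -> q0 [reject]

No prefix is accepted


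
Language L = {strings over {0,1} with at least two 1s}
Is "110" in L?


count('1') = 2

Yes, "110" is in L


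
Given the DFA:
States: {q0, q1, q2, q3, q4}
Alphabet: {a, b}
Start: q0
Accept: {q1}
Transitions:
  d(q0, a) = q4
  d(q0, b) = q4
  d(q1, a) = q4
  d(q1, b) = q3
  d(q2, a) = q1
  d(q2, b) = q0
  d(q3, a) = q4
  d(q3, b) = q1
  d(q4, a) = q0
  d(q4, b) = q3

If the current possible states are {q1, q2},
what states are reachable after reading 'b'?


Apply transition on 'b' from each current state:
  d(q1, b) = q3
  d(q2, b) = q0

{q0, q3}


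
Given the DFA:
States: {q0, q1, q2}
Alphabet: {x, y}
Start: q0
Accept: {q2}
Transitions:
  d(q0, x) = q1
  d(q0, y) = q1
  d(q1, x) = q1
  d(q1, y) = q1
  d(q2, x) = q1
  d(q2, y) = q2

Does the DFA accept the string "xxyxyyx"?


Trace: q0 -> q1 -> q1 -> q1 -> q1 -> q1 -> q1 -> q1
Final state: q1
Accept states: {q2}

No, rejected (final state q1 is not an accept state)


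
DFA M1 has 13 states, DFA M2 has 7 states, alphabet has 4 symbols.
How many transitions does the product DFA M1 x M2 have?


Product DFA has 13 * 7 = 91 states.
Each has 4 transitions: 91 * 4 = 364

364


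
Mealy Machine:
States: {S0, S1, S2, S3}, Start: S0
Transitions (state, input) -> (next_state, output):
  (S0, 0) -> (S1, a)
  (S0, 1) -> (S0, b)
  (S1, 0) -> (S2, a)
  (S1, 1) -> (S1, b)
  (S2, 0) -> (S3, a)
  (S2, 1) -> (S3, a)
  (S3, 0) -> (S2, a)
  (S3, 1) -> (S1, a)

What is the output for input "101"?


Step-by-step:
  (S0, 1) -> (S0, b)
  (S0, 0) -> (S1, a)
  (S1, 1) -> (S1, b)

"bab"


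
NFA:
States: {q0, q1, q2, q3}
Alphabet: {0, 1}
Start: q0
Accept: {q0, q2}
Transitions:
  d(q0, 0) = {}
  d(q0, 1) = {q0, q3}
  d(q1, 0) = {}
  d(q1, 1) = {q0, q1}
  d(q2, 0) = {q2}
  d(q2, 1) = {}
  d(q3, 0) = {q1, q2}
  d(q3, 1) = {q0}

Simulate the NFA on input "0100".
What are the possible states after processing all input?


Start: {q0}
  --0--> {}
  --1--> {}
  --0--> {}
  --0--> {}

{} (empty set, no valid transitions)


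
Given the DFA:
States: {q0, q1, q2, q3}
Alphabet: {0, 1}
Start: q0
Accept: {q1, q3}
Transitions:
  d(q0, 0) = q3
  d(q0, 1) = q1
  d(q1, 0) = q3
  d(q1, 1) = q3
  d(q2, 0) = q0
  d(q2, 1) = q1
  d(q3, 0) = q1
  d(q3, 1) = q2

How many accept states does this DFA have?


Accept states listed: {q1, q3}
Counting: q1(1) q3(2)

2


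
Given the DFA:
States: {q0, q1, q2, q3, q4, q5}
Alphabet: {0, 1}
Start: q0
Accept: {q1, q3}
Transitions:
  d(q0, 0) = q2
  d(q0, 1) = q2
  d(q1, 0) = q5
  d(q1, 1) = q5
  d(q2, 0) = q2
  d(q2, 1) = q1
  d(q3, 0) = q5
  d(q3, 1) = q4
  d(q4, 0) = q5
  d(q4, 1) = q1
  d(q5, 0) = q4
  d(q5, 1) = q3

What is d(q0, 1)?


Looking up transition d(q0, 1)

q2


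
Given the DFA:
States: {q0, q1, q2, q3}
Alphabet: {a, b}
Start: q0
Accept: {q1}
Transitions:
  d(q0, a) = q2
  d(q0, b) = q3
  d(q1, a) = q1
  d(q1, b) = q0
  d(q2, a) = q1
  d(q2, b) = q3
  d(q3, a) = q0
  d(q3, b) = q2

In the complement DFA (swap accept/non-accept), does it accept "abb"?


Trace: q0 -> q2 -> q3 -> q2
Final: q2
Original accept: {q1}
Complement: q2 is not in original accept

Yes, complement accepts (original rejects)


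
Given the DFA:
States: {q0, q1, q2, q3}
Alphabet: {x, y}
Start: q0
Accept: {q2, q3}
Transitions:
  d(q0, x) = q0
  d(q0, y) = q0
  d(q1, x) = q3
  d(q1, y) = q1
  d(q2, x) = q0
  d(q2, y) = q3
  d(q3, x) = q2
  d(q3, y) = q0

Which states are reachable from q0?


BFS from q0:
  layer 0: {q0}

{q0}


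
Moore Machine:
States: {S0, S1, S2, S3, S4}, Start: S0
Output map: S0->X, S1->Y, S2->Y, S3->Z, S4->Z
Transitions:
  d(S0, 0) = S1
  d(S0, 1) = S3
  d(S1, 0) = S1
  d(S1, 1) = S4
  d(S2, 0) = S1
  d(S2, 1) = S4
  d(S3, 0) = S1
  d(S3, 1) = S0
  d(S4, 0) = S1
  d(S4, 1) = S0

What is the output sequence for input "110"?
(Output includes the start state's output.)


Start: S0 (output X)
  --1--> S3 (output Z)
  --1--> S0 (output X)
  --0--> S1 (output Y)

"XZXY"


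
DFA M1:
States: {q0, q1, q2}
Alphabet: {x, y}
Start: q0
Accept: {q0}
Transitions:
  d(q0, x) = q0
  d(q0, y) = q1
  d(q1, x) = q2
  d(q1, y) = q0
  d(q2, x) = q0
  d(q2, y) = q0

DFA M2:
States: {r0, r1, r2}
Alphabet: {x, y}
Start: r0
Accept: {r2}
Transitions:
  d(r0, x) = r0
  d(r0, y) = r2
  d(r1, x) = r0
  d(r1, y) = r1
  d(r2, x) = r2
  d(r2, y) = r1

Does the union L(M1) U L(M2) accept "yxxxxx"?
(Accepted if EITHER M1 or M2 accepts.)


M1: final=q0 accepted=True
M2: final=r2 accepted=True

Yes, union accepts


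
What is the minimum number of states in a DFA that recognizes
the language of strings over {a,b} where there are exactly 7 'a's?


States: count = 0, 1, ..., 7 (that's 8 states), plus a dead state for count > 7.
Total: 8 + 1 = 9. Accept = count-7 state.

9


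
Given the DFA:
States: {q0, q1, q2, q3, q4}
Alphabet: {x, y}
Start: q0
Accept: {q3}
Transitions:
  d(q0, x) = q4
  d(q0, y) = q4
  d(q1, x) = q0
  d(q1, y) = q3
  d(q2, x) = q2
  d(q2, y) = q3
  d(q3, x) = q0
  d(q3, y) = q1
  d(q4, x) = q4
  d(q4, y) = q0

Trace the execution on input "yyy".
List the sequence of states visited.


Input: yyy
d(q0, y) = q4
d(q4, y) = q0
d(q0, y) = q4


q0 -> q4 -> q0 -> q4


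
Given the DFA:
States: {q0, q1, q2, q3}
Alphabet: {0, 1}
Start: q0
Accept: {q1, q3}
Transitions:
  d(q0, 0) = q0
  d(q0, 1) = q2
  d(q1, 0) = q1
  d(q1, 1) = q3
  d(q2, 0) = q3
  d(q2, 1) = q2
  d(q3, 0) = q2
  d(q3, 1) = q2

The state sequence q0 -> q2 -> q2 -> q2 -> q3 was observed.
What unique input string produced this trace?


Trace back each transition to find the symbol:
  q0 --[1]--> q2
  q2 --[1]--> q2
  q2 --[1]--> q2
  q2 --[0]--> q3

"1110"


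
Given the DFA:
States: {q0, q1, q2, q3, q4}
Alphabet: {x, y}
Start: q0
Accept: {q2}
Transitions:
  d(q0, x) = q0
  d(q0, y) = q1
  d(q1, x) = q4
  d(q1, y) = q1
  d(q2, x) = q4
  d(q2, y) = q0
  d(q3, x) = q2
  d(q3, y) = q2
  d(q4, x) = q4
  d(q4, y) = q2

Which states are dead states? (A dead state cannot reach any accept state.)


Forward reachability from each state:
  q0 -> reaches accept state q2 (live)
  q1 -> reaches accept state q2 (live)
  q2 -> reaches accept state q2 (live)
  q3 -> reaches accept state q2 (live)
  q4 -> reaches accept state q2 (live)

None (all states can reach an accept state)


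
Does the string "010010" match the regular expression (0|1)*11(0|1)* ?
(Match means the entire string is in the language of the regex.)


|string| = 6; first = '0'; last = '0'

No, "010010" does not match (0|1)*11(0|1)*


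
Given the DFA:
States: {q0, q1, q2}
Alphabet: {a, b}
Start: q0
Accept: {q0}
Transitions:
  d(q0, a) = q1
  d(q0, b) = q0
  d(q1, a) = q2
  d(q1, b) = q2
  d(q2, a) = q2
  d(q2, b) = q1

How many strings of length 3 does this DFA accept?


Enumerating all length-3 strings:
  "aaa" -> q2 [reject]
  "aab" -> q1 [reject]
  "aba" -> q2 [reject]
  "abb" -> q1 [reject]
  "baa" -> q2 [reject]
  "bab" -> q2 [reject]
  "bba" -> q1 [reject]
  "bbb" -> q0 [accept]

1 out of 8


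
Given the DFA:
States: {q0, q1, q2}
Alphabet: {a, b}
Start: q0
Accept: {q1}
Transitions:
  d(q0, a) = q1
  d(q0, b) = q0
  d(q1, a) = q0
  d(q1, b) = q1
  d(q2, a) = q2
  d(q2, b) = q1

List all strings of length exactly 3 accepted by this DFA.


All strings of length 3: 8 total
Accepted: 4

"aaa", "abb", "bab", "bba"


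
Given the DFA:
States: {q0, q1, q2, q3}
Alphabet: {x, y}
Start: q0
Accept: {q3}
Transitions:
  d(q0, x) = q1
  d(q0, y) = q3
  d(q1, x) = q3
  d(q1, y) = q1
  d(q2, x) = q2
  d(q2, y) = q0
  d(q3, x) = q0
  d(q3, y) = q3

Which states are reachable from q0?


BFS from q0:
  layer 0: {q0}
  layer 1: {q1, q3}

{q0, q1, q3}


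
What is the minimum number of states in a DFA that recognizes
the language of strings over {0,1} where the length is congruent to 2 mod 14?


States track (length) mod 14.
Need 14 states: one per remainder 0..13; accept = remainder 2.

14


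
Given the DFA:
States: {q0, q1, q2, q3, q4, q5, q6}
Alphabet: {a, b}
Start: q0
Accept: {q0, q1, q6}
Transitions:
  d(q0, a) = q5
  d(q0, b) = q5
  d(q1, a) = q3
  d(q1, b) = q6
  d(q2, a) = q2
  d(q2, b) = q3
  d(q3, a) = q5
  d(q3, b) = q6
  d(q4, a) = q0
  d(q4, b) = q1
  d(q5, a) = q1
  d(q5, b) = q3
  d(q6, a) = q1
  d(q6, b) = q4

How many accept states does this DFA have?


Accept states listed: {q0, q1, q6}
Counting: q0(1) q1(2) q6(3)

3


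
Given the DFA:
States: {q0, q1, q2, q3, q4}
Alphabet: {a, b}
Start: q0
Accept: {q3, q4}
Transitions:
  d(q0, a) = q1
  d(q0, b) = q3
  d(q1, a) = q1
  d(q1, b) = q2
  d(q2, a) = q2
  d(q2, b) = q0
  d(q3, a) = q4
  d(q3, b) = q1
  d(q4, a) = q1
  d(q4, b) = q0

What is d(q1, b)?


Looking up transition d(q1, b)

q2


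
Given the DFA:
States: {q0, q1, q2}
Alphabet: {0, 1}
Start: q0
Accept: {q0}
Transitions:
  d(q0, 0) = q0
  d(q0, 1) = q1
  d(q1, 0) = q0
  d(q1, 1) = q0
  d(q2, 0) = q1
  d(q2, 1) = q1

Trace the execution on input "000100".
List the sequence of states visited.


Input: 000100
d(q0, 0) = q0
d(q0, 0) = q0
d(q0, 0) = q0
d(q0, 1) = q1
d(q1, 0) = q0
d(q0, 0) = q0


q0 -> q0 -> q0 -> q0 -> q1 -> q0 -> q0


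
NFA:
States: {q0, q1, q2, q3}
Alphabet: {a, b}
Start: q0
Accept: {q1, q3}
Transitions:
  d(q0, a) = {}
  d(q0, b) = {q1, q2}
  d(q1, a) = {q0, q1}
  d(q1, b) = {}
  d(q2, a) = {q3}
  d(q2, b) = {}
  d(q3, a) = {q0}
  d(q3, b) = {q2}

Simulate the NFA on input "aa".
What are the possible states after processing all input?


Start: {q0}
  --a--> {}
  --a--> {}

{} (empty set, no valid transitions)


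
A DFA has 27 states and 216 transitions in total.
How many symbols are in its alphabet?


Each state has exactly one transition per symbol.
|alphabet| = transitions / states = 216 / 27 = 8

8


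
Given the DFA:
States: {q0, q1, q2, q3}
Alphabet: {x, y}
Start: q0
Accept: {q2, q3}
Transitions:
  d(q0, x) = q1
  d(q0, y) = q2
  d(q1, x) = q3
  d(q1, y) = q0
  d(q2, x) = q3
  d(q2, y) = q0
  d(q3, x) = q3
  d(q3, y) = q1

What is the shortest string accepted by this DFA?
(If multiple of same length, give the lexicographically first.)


BFS by string length (lex-first path to each state shown):
  len 0: q0<-""
  len 1: q1<-"x", q2<-"y"
Found accept state at length 1.

"y"


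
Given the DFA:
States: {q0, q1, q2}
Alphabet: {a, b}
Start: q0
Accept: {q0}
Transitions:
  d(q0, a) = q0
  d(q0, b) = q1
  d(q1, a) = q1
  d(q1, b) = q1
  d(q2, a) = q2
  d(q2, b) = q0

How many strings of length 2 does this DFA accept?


Enumerating all length-2 strings:
  "aa" -> q0 [accept]
  "ab" -> q1 [reject]
  "ba" -> q1 [reject]
  "bb" -> q1 [reject]

1 out of 4


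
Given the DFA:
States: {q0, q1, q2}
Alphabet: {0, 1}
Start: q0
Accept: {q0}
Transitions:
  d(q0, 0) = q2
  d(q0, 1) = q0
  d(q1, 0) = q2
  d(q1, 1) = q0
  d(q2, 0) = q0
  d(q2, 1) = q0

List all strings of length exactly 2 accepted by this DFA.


All strings of length 2: 4 total
Accepted: 3

"00", "01", "11"


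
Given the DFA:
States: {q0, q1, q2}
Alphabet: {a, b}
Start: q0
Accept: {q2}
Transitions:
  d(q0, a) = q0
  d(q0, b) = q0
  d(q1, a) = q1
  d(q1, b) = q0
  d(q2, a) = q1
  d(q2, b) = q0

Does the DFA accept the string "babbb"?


Trace: q0 -> q0 -> q0 -> q0 -> q0 -> q0
Final state: q0
Accept states: {q2}

No, rejected (final state q0 is not an accept state)


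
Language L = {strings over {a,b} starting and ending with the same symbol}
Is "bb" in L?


first = 'b', last = 'b'

Yes, "bb" is in L


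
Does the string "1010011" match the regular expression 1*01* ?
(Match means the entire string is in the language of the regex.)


|string| = 7; first = '1'; last = '1'

No, "1010011" does not match 1*01*


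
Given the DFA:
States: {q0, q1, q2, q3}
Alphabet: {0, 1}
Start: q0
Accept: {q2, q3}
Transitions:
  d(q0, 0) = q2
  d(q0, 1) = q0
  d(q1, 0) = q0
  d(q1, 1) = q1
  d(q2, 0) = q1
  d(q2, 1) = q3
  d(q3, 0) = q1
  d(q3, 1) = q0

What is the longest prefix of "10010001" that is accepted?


Run the DFA, marking each prefix where the state is accepting:
  "" -> q0 [reject]
  "1" -> q0 [reject]
  "10" -> q2 [accept]
  "100" -> q1 [reject]
  "1001" -> q1 [reject]
  "10010" -> q0 [reject]
  "100100" -> q2 [accept]
  "1001000" -> q1 [reject]
  "10010001" -> q1 [reject]

"100100"


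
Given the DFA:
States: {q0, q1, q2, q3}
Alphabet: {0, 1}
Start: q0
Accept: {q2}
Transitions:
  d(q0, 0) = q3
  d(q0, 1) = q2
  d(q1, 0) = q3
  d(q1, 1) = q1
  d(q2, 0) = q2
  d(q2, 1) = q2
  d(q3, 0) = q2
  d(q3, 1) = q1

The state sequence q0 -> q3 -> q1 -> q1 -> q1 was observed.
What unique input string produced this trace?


Trace back each transition to find the symbol:
  q0 --[0]--> q3
  q3 --[1]--> q1
  q1 --[1]--> q1
  q1 --[1]--> q1

"0111"


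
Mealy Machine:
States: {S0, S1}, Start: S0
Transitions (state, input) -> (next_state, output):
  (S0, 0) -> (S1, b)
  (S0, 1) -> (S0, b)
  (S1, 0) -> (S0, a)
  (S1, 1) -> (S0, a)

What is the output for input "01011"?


Step-by-step:
  (S0, 0) -> (S1, b)
  (S1, 1) -> (S0, a)
  (S0, 0) -> (S1, b)
  (S1, 1) -> (S0, a)
  (S0, 1) -> (S0, b)

"babab"


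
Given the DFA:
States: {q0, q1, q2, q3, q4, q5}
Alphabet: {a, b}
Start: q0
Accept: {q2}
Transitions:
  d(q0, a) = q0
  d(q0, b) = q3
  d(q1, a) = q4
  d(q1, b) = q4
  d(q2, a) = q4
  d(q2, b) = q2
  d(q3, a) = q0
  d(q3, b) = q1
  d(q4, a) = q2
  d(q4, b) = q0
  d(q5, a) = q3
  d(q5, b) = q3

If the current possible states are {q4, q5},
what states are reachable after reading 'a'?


Apply transition on 'a' from each current state:
  d(q4, a) = q2
  d(q5, a) = q3

{q2, q3}


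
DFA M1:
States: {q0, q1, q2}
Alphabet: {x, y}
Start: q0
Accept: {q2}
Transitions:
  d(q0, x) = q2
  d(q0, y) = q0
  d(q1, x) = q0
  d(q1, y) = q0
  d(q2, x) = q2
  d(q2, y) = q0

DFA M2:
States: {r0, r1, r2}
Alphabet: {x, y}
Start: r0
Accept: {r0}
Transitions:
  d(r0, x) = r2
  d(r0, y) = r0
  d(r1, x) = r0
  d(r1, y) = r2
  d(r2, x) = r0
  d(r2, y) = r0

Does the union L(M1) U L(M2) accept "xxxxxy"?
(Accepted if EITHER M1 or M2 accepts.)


M1: final=q0 accepted=False
M2: final=r0 accepted=True

Yes, union accepts


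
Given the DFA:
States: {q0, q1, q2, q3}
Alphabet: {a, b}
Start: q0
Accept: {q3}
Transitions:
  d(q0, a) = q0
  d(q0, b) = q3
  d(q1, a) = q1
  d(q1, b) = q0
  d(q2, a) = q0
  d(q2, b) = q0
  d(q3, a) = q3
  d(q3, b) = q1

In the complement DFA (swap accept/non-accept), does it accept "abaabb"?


Trace: q0 -> q0 -> q3 -> q3 -> q3 -> q1 -> q0
Final: q0
Original accept: {q3}
Complement: q0 is not in original accept

Yes, complement accepts (original rejects)


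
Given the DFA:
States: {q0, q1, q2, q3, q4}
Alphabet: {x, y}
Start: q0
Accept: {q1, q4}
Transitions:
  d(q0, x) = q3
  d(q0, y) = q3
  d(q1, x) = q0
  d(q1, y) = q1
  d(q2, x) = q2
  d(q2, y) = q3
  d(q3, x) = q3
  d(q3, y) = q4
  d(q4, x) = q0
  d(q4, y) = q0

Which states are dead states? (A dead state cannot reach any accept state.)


Forward reachability from each state:
  q0 -> reaches accept state q4 (live)
  q1 -> reaches accept state q1 (live)
  q2 -> reaches accept state q4 (live)
  q3 -> reaches accept state q4 (live)
  q4 -> reaches accept state q4 (live)

None (all states can reach an accept state)


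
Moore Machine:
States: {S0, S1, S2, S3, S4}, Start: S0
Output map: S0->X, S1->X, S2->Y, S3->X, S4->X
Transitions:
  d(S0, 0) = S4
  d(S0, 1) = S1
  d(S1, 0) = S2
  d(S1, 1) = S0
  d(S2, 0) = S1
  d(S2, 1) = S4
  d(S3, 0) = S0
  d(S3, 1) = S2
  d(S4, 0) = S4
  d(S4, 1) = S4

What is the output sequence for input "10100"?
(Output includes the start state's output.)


Start: S0 (output X)
  --1--> S1 (output X)
  --0--> S2 (output Y)
  --1--> S4 (output X)
  --0--> S4 (output X)
  --0--> S4 (output X)

"XXYXXX"
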